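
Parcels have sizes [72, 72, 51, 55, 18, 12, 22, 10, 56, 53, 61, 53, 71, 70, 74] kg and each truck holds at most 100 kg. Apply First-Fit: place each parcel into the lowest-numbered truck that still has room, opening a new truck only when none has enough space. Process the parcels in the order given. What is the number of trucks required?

Put 72 kg in truck 1; 28 kg remain.
Put 72 kg in truck 2; 28 kg remain.
Put 51 kg in truck 3; 49 kg remain.
Put 55 kg in truck 4; 45 kg remain.
Put 18 kg in truck 1; 10 kg remain.
Put 12 kg in truck 2; 16 kg remain.
Put 22 kg in truck 3; 27 kg remain.
Put 10 kg in truck 1; 0 kg remain.
Put 56 kg in truck 5; 44 kg remain.
Put 53 kg in truck 6; 47 kg remain.
Put 61 kg in truck 7; 39 kg remain.
Put 53 kg in truck 8; 47 kg remain.
Put 71 kg in truck 9; 29 kg remain.
Put 70 kg in truck 10; 30 kg remain.
Put 74 kg in truck 11; 26 kg remain.

11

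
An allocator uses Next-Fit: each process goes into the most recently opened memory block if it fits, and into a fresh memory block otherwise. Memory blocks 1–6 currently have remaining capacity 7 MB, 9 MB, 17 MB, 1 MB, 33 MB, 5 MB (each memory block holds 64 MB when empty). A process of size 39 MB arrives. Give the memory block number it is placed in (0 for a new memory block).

0

Next-Fit only looks at memory block 6, which has 5 MB free.
39 MB does not fit, so a new memory block is opened.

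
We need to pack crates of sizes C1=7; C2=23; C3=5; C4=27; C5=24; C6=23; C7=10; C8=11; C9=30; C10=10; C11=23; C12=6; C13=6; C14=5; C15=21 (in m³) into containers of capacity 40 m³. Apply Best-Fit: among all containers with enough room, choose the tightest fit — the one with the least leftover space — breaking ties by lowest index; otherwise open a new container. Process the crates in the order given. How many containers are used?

container 1: place C1 (7 m³), 33 m³ left
container 1: place C2 (23 m³), 10 m³ left
container 1: place C3 (5 m³), 5 m³ left
container 2: place C4 (27 m³), 13 m³ left
container 3: place C5 (24 m³), 16 m³ left
container 4: place C6 (23 m³), 17 m³ left
container 2: place C7 (10 m³), 3 m³ left
container 3: place C8 (11 m³), 5 m³ left
container 5: place C9 (30 m³), 10 m³ left
container 5: place C10 (10 m³), 0 m³ left
container 6: place C11 (23 m³), 17 m³ left
container 4: place C12 (6 m³), 11 m³ left
container 4: place C13 (6 m³), 5 m³ left
container 1: place C14 (5 m³), 0 m³ left
container 7: place C15 (21 m³), 19 m³ left

7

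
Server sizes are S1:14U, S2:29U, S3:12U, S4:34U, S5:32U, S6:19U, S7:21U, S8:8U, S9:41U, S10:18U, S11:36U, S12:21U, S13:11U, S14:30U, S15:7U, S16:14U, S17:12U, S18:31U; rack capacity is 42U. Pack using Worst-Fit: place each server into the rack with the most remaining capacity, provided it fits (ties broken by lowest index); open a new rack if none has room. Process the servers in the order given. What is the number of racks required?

S1 (14U) → rack 1 (remaining 28U)
S2 (29U) → rack 2 (remaining 13U)
S3 (12U) → rack 1 (remaining 16U)
S4 (34U) → rack 3 (remaining 8U)
S5 (32U) → rack 4 (remaining 10U)
S6 (19U) → rack 5 (remaining 23U)
S7 (21U) → rack 5 (remaining 2U)
S8 (8U) → rack 1 (remaining 8U)
S9 (41U) → rack 6 (remaining 1U)
S10 (18U) → rack 7 (remaining 24U)
S11 (36U) → rack 8 (remaining 6U)
S12 (21U) → rack 7 (remaining 3U)
S13 (11U) → rack 2 (remaining 2U)
S14 (30U) → rack 9 (remaining 12U)
S15 (7U) → rack 9 (remaining 5U)
S16 (14U) → rack 10 (remaining 28U)
S17 (12U) → rack 10 (remaining 16U)
S18 (31U) → rack 11 (remaining 11U)
Final racks: [14,12,8] [29,11] [34] [32] [19,21] [41] [18,21] [36] [30,7] [14,12] [31].

11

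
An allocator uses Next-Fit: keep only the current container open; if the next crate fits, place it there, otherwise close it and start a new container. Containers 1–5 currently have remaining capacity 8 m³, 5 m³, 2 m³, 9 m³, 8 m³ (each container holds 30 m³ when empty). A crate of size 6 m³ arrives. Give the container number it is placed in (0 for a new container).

5

Next-Fit only looks at container 5, which has 8 m³ free.
6 m³ fits there.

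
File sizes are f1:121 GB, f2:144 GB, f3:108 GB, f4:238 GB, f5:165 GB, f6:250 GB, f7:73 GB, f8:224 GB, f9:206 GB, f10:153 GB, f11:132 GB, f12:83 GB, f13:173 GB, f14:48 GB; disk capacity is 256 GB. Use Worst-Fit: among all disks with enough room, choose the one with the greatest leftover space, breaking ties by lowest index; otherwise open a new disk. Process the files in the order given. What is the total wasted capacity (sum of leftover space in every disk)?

442

disk 1: place f1 (121 GB), 135 GB left
disk 2: place f2 (144 GB), 112 GB left
disk 1: place f3 (108 GB), 27 GB left
disk 3: place f4 (238 GB), 18 GB left
disk 4: place f5 (165 GB), 91 GB left
disk 5: place f6 (250 GB), 6 GB left
disk 2: place f7 (73 GB), 39 GB left
disk 6: place f8 (224 GB), 32 GB left
disk 7: place f9 (206 GB), 50 GB left
disk 8: place f10 (153 GB), 103 GB left
disk 9: place f11 (132 GB), 124 GB left
disk 9: place f12 (83 GB), 41 GB left
disk 10: place f13 (173 GB), 83 GB left
disk 8: place f14 (48 GB), 55 GB left
10 disks × 256 GB = 2560 GB; used 2118 GB; unused 442 GB.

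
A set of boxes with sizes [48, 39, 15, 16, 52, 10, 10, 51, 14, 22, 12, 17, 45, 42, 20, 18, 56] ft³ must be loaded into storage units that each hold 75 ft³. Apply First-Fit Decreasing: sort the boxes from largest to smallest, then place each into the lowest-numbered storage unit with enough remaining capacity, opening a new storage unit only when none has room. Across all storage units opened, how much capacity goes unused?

38

Sorted descending: 56, 52, 51, 48, 45, 42, 39, 22, 20, 18, 17, 16, 15, 14, 12, 10, 10.
56 ft³ → storage unit 1 (remaining 19 ft³)
52 ft³ → storage unit 2 (remaining 23 ft³)
51 ft³ → storage unit 3 (remaining 24 ft³)
48 ft³ → storage unit 4 (remaining 27 ft³)
45 ft³ → storage unit 5 (remaining 30 ft³)
42 ft³ → storage unit 6 (remaining 33 ft³)
39 ft³ → storage unit 7 (remaining 36 ft³)
22 ft³ → storage unit 2 (remaining 1 ft³)
20 ft³ → storage unit 3 (remaining 4 ft³)
18 ft³ → storage unit 1 (remaining 1 ft³)
17 ft³ → storage unit 4 (remaining 10 ft³)
16 ft³ → storage unit 5 (remaining 14 ft³)
15 ft³ → storage unit 6 (remaining 18 ft³)
14 ft³ → storage unit 5 (remaining 0 ft³)
12 ft³ → storage unit 6 (remaining 6 ft³)
10 ft³ → storage unit 4 (remaining 0 ft³)
10 ft³ → storage unit 7 (remaining 26 ft³)
7 storage units × 75 ft³ = 525 ft³; used 487 ft³; unused 38 ft³.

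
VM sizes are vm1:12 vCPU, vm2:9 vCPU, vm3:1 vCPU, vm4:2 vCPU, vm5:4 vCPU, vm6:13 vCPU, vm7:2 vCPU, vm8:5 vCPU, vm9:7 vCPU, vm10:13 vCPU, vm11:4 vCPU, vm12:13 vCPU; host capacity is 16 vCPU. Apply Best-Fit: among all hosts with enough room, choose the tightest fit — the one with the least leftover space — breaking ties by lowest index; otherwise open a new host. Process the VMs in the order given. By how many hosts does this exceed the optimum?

0

Best-Fit: [12,1,2] [9,4,2] [13] [5,7,4] [13] [13] → 6 hosts.
Total size 85 vCPU; any packing needs at least ⌈85/16⌉ = 6 hosts.
So 6 is already optimal.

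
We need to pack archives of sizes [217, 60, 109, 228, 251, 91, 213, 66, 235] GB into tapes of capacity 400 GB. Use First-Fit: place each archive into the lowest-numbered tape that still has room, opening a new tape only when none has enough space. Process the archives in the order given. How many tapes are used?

tape 1: place 217 GB, 183 GB left
tape 1: place 60 GB, 123 GB left
tape 1: place 109 GB, 14 GB left
tape 2: place 228 GB, 172 GB left
tape 3: place 251 GB, 149 GB left
tape 2: place 91 GB, 81 GB left
tape 4: place 213 GB, 187 GB left
tape 2: place 66 GB, 15 GB left
tape 5: place 235 GB, 165 GB left

5 tapes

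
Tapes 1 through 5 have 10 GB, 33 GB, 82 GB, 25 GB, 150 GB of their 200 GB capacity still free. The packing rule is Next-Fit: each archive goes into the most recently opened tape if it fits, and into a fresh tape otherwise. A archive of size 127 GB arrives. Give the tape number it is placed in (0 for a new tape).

5

Next-Fit only looks at tape 5, which has 150 GB free.
127 GB fits there.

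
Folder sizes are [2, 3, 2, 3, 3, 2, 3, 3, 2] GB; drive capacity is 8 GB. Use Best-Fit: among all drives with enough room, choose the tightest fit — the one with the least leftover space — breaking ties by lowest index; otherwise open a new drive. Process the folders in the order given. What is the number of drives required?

3 drives

2 GB → drive 1 (remaining 6 GB)
3 GB → drive 1 (remaining 3 GB)
2 GB → drive 1 (remaining 1 GB)
3 GB → drive 2 (remaining 5 GB)
3 GB → drive 2 (remaining 2 GB)
2 GB → drive 2 (remaining 0 GB)
3 GB → drive 3 (remaining 5 GB)
3 GB → drive 3 (remaining 2 GB)
2 GB → drive 3 (remaining 0 GB)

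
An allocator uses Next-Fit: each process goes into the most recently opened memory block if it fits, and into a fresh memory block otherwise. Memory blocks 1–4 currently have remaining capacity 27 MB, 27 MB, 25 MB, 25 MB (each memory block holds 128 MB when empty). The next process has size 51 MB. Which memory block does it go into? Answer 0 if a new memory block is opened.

Next-Fit only looks at memory block 4, which has 25 MB free.
51 MB does not fit, so a new memory block is opened.

0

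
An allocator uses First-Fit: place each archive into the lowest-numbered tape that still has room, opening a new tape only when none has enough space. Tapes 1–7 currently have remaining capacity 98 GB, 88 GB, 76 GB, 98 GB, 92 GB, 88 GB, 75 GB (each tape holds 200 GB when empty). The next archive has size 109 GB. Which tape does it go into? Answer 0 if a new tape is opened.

0

No tape has ≥ 109 GB free, so a new tape is opened.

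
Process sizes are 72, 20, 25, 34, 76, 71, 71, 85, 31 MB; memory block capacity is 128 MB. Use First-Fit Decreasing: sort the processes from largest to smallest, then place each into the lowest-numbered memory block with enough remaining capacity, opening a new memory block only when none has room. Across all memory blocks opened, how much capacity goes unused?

155

Sorted descending: 85, 76, 72, 71, 71, 34, 31, 25, 20.
85 MB → memory block 1 (remaining 43 MB)
76 MB → memory block 2 (remaining 52 MB)
72 MB → memory block 3 (remaining 56 MB)
71 MB → memory block 4 (remaining 57 MB)
71 MB → memory block 5 (remaining 57 MB)
34 MB → memory block 1 (remaining 9 MB)
31 MB → memory block 2 (remaining 21 MB)
25 MB → memory block 3 (remaining 31 MB)
20 MB → memory block 2 (remaining 1 MB)
5 memory blocks × 128 MB = 640 MB; used 485 MB; unused 155 MB.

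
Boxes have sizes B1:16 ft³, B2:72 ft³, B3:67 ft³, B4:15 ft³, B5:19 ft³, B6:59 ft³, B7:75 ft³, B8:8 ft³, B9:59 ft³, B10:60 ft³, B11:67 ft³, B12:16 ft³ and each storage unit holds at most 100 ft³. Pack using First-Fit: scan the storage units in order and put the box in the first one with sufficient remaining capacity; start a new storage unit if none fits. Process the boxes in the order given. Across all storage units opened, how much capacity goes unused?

Put B1 (16 ft³) in storage unit 1; 84 ft³ remain.
Put B2 (72 ft³) in storage unit 1; 12 ft³ remain.
Put B3 (67 ft³) in storage unit 2; 33 ft³ remain.
Put B4 (15 ft³) in storage unit 2; 18 ft³ remain.
Put B5 (19 ft³) in storage unit 3; 81 ft³ remain.
Put B6 (59 ft³) in storage unit 3; 22 ft³ remain.
Put B7 (75 ft³) in storage unit 4; 25 ft³ remain.
Put B8 (8 ft³) in storage unit 1; 4 ft³ remain.
Put B9 (59 ft³) in storage unit 5; 41 ft³ remain.
Put B10 (60 ft³) in storage unit 6; 40 ft³ remain.
Put B11 (67 ft³) in storage unit 7; 33 ft³ remain.
Put B12 (16 ft³) in storage unit 2; 2 ft³ remain.
7 storage units × 100 ft³ = 700 ft³; used 533 ft³; unused 167 ft³.

167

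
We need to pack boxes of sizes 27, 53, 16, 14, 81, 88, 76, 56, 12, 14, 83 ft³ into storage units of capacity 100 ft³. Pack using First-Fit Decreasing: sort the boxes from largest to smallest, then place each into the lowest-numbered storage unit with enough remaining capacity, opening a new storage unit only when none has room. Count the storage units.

Sorted descending: 88, 83, 81, 76, 56, 53, 27, 16, 14, 14, 12.
storage unit 1: place 88 ft³, 12 ft³ left
storage unit 2: place 83 ft³, 17 ft³ left
storage unit 3: place 81 ft³, 19 ft³ left
storage unit 4: place 76 ft³, 24 ft³ left
storage unit 5: place 56 ft³, 44 ft³ left
storage unit 6: place 53 ft³, 47 ft³ left
storage unit 5: place 27 ft³, 17 ft³ left
storage unit 2: place 16 ft³, 1 ft³ left
storage unit 3: place 14 ft³, 5 ft³ left
storage unit 4: place 14 ft³, 10 ft³ left
storage unit 1: place 12 ft³, 0 ft³ left

6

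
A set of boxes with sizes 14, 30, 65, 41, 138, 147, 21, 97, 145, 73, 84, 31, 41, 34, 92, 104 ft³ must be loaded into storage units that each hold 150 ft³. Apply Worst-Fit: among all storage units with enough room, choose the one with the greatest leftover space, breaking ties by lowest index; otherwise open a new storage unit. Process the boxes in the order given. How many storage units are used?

9

14 ft³ → storage unit 1 (remaining 136 ft³)
30 ft³ → storage unit 1 (remaining 106 ft³)
65 ft³ → storage unit 1 (remaining 41 ft³)
41 ft³ → storage unit 1 (remaining 0 ft³)
138 ft³ → storage unit 2 (remaining 12 ft³)
147 ft³ → storage unit 3 (remaining 3 ft³)
21 ft³ → storage unit 4 (remaining 129 ft³)
97 ft³ → storage unit 4 (remaining 32 ft³)
145 ft³ → storage unit 5 (remaining 5 ft³)
73 ft³ → storage unit 6 (remaining 77 ft³)
84 ft³ → storage unit 7 (remaining 66 ft³)
31 ft³ → storage unit 6 (remaining 46 ft³)
41 ft³ → storage unit 7 (remaining 25 ft³)
34 ft³ → storage unit 6 (remaining 12 ft³)
92 ft³ → storage unit 8 (remaining 58 ft³)
104 ft³ → storage unit 9 (remaining 46 ft³)
Final storage units: [14,30,65,41] [138] [147] [21,97] [145] [73,31,34] [84,41] [92] [104].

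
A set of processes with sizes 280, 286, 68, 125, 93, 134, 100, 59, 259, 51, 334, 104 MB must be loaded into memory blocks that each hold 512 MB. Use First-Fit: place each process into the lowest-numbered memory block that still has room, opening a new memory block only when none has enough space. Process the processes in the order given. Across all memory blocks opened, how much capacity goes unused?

Put 280 MB in memory block 1; 232 MB remain.
Put 286 MB in memory block 2; 226 MB remain.
Put 68 MB in memory block 1; 164 MB remain.
Put 125 MB in memory block 1; 39 MB remain.
Put 93 MB in memory block 2; 133 MB remain.
Put 134 MB in memory block 3; 378 MB remain.
Put 100 MB in memory block 2; 33 MB remain.
Put 59 MB in memory block 3; 319 MB remain.
Put 259 MB in memory block 3; 60 MB remain.
Put 51 MB in memory block 3; 9 MB remain.
Put 334 MB in memory block 4; 178 MB remain.
Put 104 MB in memory block 4; 74 MB remain.
4 memory blocks × 512 MB = 2048 MB; used 1893 MB; unused 155 MB.

155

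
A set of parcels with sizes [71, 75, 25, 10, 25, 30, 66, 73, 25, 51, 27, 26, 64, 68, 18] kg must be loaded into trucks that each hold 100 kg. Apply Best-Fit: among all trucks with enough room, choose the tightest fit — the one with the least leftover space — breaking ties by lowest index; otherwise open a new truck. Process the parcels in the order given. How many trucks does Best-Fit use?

8 trucks

truck 1: place 71 kg, 29 kg left
truck 2: place 75 kg, 25 kg left
truck 2: place 25 kg, 0 kg left
truck 1: place 10 kg, 19 kg left
truck 3: place 25 kg, 75 kg left
truck 3: place 30 kg, 45 kg left
truck 4: place 66 kg, 34 kg left
truck 5: place 73 kg, 27 kg left
truck 5: place 25 kg, 2 kg left
truck 6: place 51 kg, 49 kg left
truck 4: place 27 kg, 7 kg left
truck 3: place 26 kg, 19 kg left
truck 7: place 64 kg, 36 kg left
truck 8: place 68 kg, 32 kg left
truck 1: place 18 kg, 1 kg left
Final trucks: [71,10,18] [75,25] [25,30,26] [66,27] [73,25] [51] [64] [68].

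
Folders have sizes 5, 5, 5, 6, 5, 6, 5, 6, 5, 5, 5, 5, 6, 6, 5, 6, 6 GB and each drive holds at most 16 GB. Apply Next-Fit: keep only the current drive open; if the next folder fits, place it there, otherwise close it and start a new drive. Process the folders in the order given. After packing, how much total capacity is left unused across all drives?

20

5 GB → drive 1 (remaining 11 GB)
5 GB → drive 1 (remaining 6 GB)
5 GB → drive 1 (remaining 1 GB)
6 GB → drive 2 (remaining 10 GB)
5 GB → drive 2 (remaining 5 GB)
6 GB → drive 3 (remaining 10 GB)
5 GB → drive 3 (remaining 5 GB)
6 GB → drive 4 (remaining 10 GB)
5 GB → drive 4 (remaining 5 GB)
5 GB → drive 4 (remaining 0 GB)
5 GB → drive 5 (remaining 11 GB)
5 GB → drive 5 (remaining 6 GB)
6 GB → drive 5 (remaining 0 GB)
6 GB → drive 6 (remaining 10 GB)
5 GB → drive 6 (remaining 5 GB)
6 GB → drive 7 (remaining 10 GB)
6 GB → drive 7 (remaining 4 GB)
7 drives × 16 GB = 112 GB; used 92 GB; unused 20 GB.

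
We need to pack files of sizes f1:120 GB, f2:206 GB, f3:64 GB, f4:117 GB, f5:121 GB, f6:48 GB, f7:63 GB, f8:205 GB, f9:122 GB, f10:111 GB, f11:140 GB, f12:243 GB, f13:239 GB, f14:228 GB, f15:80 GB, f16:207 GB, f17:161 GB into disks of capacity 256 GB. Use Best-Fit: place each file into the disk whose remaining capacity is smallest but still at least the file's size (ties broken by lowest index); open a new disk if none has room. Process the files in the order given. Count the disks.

11

Put f1 (120 GB) in disk 1; 136 GB remain.
Put f2 (206 GB) in disk 2; 50 GB remain.
Put f3 (64 GB) in disk 1; 72 GB remain.
Put f4 (117 GB) in disk 3; 139 GB remain.
Put f5 (121 GB) in disk 3; 18 GB remain.
Put f6 (48 GB) in disk 2; 2 GB remain.
Put f7 (63 GB) in disk 1; 9 GB remain.
Put f8 (205 GB) in disk 4; 51 GB remain.
Put f9 (122 GB) in disk 5; 134 GB remain.
Put f10 (111 GB) in disk 5; 23 GB remain.
Put f11 (140 GB) in disk 6; 116 GB remain.
Put f12 (243 GB) in disk 7; 13 GB remain.
Put f13 (239 GB) in disk 8; 17 GB remain.
Put f14 (228 GB) in disk 9; 28 GB remain.
Put f15 (80 GB) in disk 6; 36 GB remain.
Put f16 (207 GB) in disk 10; 49 GB remain.
Put f17 (161 GB) in disk 11; 95 GB remain.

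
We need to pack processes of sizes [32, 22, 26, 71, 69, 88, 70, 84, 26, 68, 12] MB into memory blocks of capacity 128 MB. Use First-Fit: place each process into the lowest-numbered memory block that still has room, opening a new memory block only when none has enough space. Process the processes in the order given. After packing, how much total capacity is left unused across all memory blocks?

328

32 MB → memory block 1 (remaining 96 MB)
22 MB → memory block 1 (remaining 74 MB)
26 MB → memory block 1 (remaining 48 MB)
71 MB → memory block 2 (remaining 57 MB)
69 MB → memory block 3 (remaining 59 MB)
88 MB → memory block 4 (remaining 40 MB)
70 MB → memory block 5 (remaining 58 MB)
84 MB → memory block 6 (remaining 44 MB)
26 MB → memory block 1 (remaining 22 MB)
68 MB → memory block 7 (remaining 60 MB)
12 MB → memory block 1 (remaining 10 MB)
7 memory blocks × 128 MB = 896 MB; used 568 MB; unused 328 MB.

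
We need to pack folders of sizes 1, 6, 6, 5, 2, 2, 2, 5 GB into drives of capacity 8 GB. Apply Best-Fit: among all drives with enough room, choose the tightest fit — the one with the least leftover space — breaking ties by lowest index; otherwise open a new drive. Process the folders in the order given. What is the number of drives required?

Put 1 GB in drive 1; 7 GB remain.
Put 6 GB in drive 1; 1 GB remain.
Put 6 GB in drive 2; 2 GB remain.
Put 5 GB in drive 3; 3 GB remain.
Put 2 GB in drive 2; 0 GB remain.
Put 2 GB in drive 3; 1 GB remain.
Put 2 GB in drive 4; 6 GB remain.
Put 5 GB in drive 4; 1 GB remain.
Final drives: [1,6] [6,2] [5,2] [2,5].

4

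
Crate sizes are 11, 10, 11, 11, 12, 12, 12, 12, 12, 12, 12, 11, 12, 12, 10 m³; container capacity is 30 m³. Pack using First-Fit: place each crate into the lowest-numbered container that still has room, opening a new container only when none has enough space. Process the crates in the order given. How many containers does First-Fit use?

8

11 m³ → container 1 (remaining 19 m³)
10 m³ → container 1 (remaining 9 m³)
11 m³ → container 2 (remaining 19 m³)
11 m³ → container 2 (remaining 8 m³)
12 m³ → container 3 (remaining 18 m³)
12 m³ → container 3 (remaining 6 m³)
12 m³ → container 4 (remaining 18 m³)
12 m³ → container 4 (remaining 6 m³)
12 m³ → container 5 (remaining 18 m³)
12 m³ → container 5 (remaining 6 m³)
12 m³ → container 6 (remaining 18 m³)
11 m³ → container 6 (remaining 7 m³)
12 m³ → container 7 (remaining 18 m³)
12 m³ → container 7 (remaining 6 m³)
10 m³ → container 8 (remaining 20 m³)
Final containers: [11,10] [11,11] [12,12] [12,12] [12,12] [12,11] [12,12] [10].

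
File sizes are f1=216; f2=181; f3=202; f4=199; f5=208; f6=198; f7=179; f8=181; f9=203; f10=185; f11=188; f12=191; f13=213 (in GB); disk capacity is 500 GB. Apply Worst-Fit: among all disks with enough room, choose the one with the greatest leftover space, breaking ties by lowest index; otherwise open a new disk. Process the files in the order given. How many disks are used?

Put f1 (216 GB) in disk 1; 284 GB remain.
Put f2 (181 GB) in disk 1; 103 GB remain.
Put f3 (202 GB) in disk 2; 298 GB remain.
Put f4 (199 GB) in disk 2; 99 GB remain.
Put f5 (208 GB) in disk 3; 292 GB remain.
Put f6 (198 GB) in disk 3; 94 GB remain.
Put f7 (179 GB) in disk 4; 321 GB remain.
Put f8 (181 GB) in disk 4; 140 GB remain.
Put f9 (203 GB) in disk 5; 297 GB remain.
Put f10 (185 GB) in disk 5; 112 GB remain.
Put f11 (188 GB) in disk 6; 312 GB remain.
Put f12 (191 GB) in disk 6; 121 GB remain.
Put f13 (213 GB) in disk 7; 287 GB remain.

7 disks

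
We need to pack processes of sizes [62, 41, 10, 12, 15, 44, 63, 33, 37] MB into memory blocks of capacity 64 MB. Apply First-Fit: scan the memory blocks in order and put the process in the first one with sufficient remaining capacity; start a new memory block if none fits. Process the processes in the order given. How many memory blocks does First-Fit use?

Put 62 MB in memory block 1; 2 MB remain.
Put 41 MB in memory block 2; 23 MB remain.
Put 10 MB in memory block 2; 13 MB remain.
Put 12 MB in memory block 2; 1 MB remain.
Put 15 MB in memory block 3; 49 MB remain.
Put 44 MB in memory block 3; 5 MB remain.
Put 63 MB in memory block 4; 1 MB remain.
Put 33 MB in memory block 5; 31 MB remain.
Put 37 MB in memory block 6; 27 MB remain.
Final memory blocks: [62] [41,10,12] [15,44] [63] [33] [37].

6 memory blocks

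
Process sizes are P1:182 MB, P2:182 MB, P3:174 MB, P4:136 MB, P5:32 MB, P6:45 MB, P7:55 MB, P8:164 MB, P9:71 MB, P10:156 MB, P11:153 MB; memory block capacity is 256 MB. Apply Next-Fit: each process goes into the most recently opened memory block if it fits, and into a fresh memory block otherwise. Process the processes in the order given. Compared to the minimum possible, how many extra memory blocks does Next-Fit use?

0

Next-Fit: [182] [182] [174] [136,32,45] [55,164] [71,156] [153] → 7 memory blocks.
7 processes exceed 128 MB (half the capacity), and no two of those can share a memory block, so at least 7 memory blocks are needed.
So 7 is already optimal.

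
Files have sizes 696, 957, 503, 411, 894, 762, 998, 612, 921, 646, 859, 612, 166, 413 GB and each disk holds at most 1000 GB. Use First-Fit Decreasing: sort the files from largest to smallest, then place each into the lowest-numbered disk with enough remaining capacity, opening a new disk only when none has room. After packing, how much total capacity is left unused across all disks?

Sorted descending: 998, 957, 921, 894, 859, 762, 696, 646, 612, 612, 503, 413, 411, 166.
disk 1: place 998 GB, 2 GB left
disk 2: place 957 GB, 43 GB left
disk 3: place 921 GB, 79 GB left
disk 4: place 894 GB, 106 GB left
disk 5: place 859 GB, 141 GB left
disk 6: place 762 GB, 238 GB left
disk 7: place 696 GB, 304 GB left
disk 8: place 646 GB, 354 GB left
disk 9: place 612 GB, 388 GB left
disk 10: place 612 GB, 388 GB left
disk 11: place 503 GB, 497 GB left
disk 11: place 413 GB, 84 GB left
disk 12: place 411 GB, 589 GB left
disk 6: place 166 GB, 72 GB left
12 disks × 1000 GB = 12000 GB; used 9450 GB; unused 2550 GB.

2550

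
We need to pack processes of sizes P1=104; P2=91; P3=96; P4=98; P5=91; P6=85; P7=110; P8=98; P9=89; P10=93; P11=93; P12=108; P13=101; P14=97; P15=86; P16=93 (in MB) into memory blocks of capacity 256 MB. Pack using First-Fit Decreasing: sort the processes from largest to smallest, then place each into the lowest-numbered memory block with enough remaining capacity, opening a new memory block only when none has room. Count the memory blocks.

8

Sorted descending: 110, 108, 104, 101, 98, 98, 97, 96, 93, 93, 93, 91, 91, 89, 86, 85.
110 MB → memory block 1 (remaining 146 MB)
108 MB → memory block 1 (remaining 38 MB)
104 MB → memory block 2 (remaining 152 MB)
101 MB → memory block 2 (remaining 51 MB)
98 MB → memory block 3 (remaining 158 MB)
98 MB → memory block 3 (remaining 60 MB)
97 MB → memory block 4 (remaining 159 MB)
96 MB → memory block 4 (remaining 63 MB)
93 MB → memory block 5 (remaining 163 MB)
93 MB → memory block 5 (remaining 70 MB)
93 MB → memory block 6 (remaining 163 MB)
91 MB → memory block 6 (remaining 72 MB)
91 MB → memory block 7 (remaining 165 MB)
89 MB → memory block 7 (remaining 76 MB)
86 MB → memory block 8 (remaining 170 MB)
85 MB → memory block 8 (remaining 85 MB)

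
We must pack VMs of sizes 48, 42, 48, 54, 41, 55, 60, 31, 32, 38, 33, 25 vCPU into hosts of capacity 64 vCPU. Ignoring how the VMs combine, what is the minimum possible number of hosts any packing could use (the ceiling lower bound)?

8

Total size = 48 + 42 + 48 + 54 + 41 + 55 + 60 + 31 + 32 + 38 + 33 + 25 = 507 vCPU.
⌈507 / 64⌉ = 8.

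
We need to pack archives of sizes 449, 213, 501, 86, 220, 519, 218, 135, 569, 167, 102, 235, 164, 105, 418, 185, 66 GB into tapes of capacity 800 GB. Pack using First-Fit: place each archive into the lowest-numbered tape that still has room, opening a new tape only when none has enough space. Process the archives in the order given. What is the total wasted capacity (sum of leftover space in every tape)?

449 GB → tape 1 (remaining 351 GB)
213 GB → tape 1 (remaining 138 GB)
501 GB → tape 2 (remaining 299 GB)
86 GB → tape 1 (remaining 52 GB)
220 GB → tape 2 (remaining 79 GB)
519 GB → tape 3 (remaining 281 GB)
218 GB → tape 3 (remaining 63 GB)
135 GB → tape 4 (remaining 665 GB)
569 GB → tape 4 (remaining 96 GB)
167 GB → tape 5 (remaining 633 GB)
102 GB → tape 5 (remaining 531 GB)
235 GB → tape 5 (remaining 296 GB)
164 GB → tape 5 (remaining 132 GB)
105 GB → tape 5 (remaining 27 GB)
418 GB → tape 6 (remaining 382 GB)
185 GB → tape 6 (remaining 197 GB)
66 GB → tape 2 (remaining 13 GB)
6 tapes × 800 GB = 4800 GB; used 4352 GB; unused 448 GB.

448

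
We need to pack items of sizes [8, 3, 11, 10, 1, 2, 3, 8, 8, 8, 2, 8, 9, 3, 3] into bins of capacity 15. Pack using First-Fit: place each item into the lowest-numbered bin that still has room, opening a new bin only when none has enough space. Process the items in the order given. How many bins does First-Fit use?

bin 1: place 8, 7 left
bin 1: place 3, 4 left
bin 2: place 11, 4 left
bin 3: place 10, 5 left
bin 1: place 1, 3 left
bin 1: place 2, 1 left
bin 2: place 3, 1 left
bin 4: place 8, 7 left
bin 5: place 8, 7 left
bin 6: place 8, 7 left
bin 3: place 2, 3 left
bin 7: place 8, 7 left
bin 8: place 9, 6 left
bin 3: place 3, 0 left
bin 4: place 3, 4 left

8 bins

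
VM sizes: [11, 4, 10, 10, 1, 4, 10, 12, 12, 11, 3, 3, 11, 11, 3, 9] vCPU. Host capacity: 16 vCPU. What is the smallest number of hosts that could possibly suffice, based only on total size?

Total size = 11 + 4 + 10 + 10 + 1 + 4 + 10 + 12 + 12 + 11 + 3 + 3 + 11 + 11 + 3 + 9 = 125 vCPU.
⌈125 / 16⌉ = 8.

8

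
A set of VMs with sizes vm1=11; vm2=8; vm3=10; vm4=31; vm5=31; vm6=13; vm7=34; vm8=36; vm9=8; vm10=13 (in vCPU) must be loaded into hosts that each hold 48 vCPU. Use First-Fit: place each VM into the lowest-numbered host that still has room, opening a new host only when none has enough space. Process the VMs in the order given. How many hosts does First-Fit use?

5 hosts

vm1 (11 vCPU) → host 1 (remaining 37 vCPU)
vm2 (8 vCPU) → host 1 (remaining 29 vCPU)
vm3 (10 vCPU) → host 1 (remaining 19 vCPU)
vm4 (31 vCPU) → host 2 (remaining 17 vCPU)
vm5 (31 vCPU) → host 3 (remaining 17 vCPU)
vm6 (13 vCPU) → host 1 (remaining 6 vCPU)
vm7 (34 vCPU) → host 4 (remaining 14 vCPU)
vm8 (36 vCPU) → host 5 (remaining 12 vCPU)
vm9 (8 vCPU) → host 2 (remaining 9 vCPU)
vm10 (13 vCPU) → host 3 (remaining 4 vCPU)
Final hosts: [11,8,10,13] [31,8] [31,13] [34] [36].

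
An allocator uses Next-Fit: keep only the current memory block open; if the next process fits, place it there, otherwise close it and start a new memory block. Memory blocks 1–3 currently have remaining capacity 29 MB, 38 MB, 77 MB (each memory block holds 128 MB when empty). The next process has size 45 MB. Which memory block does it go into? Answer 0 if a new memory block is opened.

3

Next-Fit only looks at memory block 3, which has 77 MB free.
45 MB fits there.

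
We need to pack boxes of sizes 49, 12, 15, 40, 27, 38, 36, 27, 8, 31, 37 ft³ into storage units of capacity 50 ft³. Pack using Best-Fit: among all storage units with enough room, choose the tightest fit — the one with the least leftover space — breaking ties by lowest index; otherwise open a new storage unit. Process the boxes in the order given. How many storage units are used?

9 storage units

Put 49 ft³ in storage unit 1; 1 ft³ remain.
Put 12 ft³ in storage unit 2; 38 ft³ remain.
Put 15 ft³ in storage unit 2; 23 ft³ remain.
Put 40 ft³ in storage unit 3; 10 ft³ remain.
Put 27 ft³ in storage unit 4; 23 ft³ remain.
Put 38 ft³ in storage unit 5; 12 ft³ remain.
Put 36 ft³ in storage unit 6; 14 ft³ remain.
Put 27 ft³ in storage unit 7; 23 ft³ remain.
Put 8 ft³ in storage unit 3; 2 ft³ remain.
Put 31 ft³ in storage unit 8; 19 ft³ remain.
Put 37 ft³ in storage unit 9; 13 ft³ remain.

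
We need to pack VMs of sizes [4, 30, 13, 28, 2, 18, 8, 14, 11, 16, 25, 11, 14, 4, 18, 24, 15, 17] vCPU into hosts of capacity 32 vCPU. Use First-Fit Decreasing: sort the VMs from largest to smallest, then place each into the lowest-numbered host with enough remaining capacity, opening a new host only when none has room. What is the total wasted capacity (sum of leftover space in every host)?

16

Sorted descending: 30, 28, 25, 24, 18, 18, 17, 16, 15, 14, 14, 13, 11, 11, 8, 4, 4, 2.
host 1: place 30 vCPU, 2 vCPU left
host 2: place 28 vCPU, 4 vCPU left
host 3: place 25 vCPU, 7 vCPU left
host 4: place 24 vCPU, 8 vCPU left
host 5: place 18 vCPU, 14 vCPU left
host 6: place 18 vCPU, 14 vCPU left
host 7: place 17 vCPU, 15 vCPU left
host 8: place 16 vCPU, 16 vCPU left
host 7: place 15 vCPU, 0 vCPU left
host 5: place 14 vCPU, 0 vCPU left
host 6: place 14 vCPU, 0 vCPU left
host 8: place 13 vCPU, 3 vCPU left
host 9: place 11 vCPU, 21 vCPU left
host 9: place 11 vCPU, 10 vCPU left
host 4: place 8 vCPU, 0 vCPU left
host 2: place 4 vCPU, 0 vCPU left
host 3: place 4 vCPU, 3 vCPU left
host 1: place 2 vCPU, 0 vCPU left
9 hosts × 32 vCPU = 288 vCPU; used 272 vCPU; unused 16 vCPU.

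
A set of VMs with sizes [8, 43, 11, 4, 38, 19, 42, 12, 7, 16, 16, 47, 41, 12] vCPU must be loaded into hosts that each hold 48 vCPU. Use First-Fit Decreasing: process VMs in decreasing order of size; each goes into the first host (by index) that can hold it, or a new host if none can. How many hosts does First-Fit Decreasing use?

Sorted descending: 47, 43, 42, 41, 38, 19, 16, 16, 12, 12, 11, 8, 7, 4.
47 vCPU → host 1 (remaining 1 vCPU)
43 vCPU → host 2 (remaining 5 vCPU)
42 vCPU → host 3 (remaining 6 vCPU)
41 vCPU → host 4 (remaining 7 vCPU)
38 vCPU → host 5 (remaining 10 vCPU)
19 vCPU → host 6 (remaining 29 vCPU)
16 vCPU → host 6 (remaining 13 vCPU)
16 vCPU → host 7 (remaining 32 vCPU)
12 vCPU → host 6 (remaining 1 vCPU)
12 vCPU → host 7 (remaining 20 vCPU)
11 vCPU → host 7 (remaining 9 vCPU)
8 vCPU → host 5 (remaining 2 vCPU)
7 vCPU → host 4 (remaining 0 vCPU)
4 vCPU → host 2 (remaining 1 vCPU)

7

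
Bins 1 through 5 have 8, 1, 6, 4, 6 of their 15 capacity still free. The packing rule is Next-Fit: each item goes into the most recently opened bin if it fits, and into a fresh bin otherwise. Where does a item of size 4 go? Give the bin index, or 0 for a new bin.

5

Next-Fit only looks at bin 5, which has 6 free.
4 fits there.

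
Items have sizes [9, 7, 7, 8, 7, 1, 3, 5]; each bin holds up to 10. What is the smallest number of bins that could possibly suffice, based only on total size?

5

Total size = 9 + 7 + 7 + 8 + 7 + 1 + 3 + 5 = 47.
⌈47 / 10⌉ = 5.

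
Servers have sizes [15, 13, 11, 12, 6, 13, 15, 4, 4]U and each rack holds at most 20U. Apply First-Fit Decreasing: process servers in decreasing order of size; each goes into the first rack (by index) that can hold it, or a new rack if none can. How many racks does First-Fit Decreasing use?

Sorted descending: 15, 15, 13, 13, 12, 11, 6, 4, 4.
Put 15U in rack 1; 5U remain.
Put 15U in rack 2; 5U remain.
Put 13U in rack 3; 7U remain.
Put 13U in rack 4; 7U remain.
Put 12U in rack 5; 8U remain.
Put 11U in rack 6; 9U remain.
Put 6U in rack 3; 1U remain.
Put 4U in rack 1; 1U remain.
Put 4U in rack 2; 1U remain.
Final racks: [15,4] [15,4] [13,6] [13] [12] [11].

6 racks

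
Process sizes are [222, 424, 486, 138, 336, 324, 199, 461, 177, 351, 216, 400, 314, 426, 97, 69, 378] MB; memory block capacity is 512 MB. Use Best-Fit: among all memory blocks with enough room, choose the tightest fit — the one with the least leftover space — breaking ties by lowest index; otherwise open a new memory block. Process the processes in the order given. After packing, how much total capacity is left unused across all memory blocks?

Put 222 MB in memory block 1; 290 MB remain.
Put 424 MB in memory block 2; 88 MB remain.
Put 486 MB in memory block 3; 26 MB remain.
Put 138 MB in memory block 1; 152 MB remain.
Put 336 MB in memory block 4; 176 MB remain.
Put 324 MB in memory block 5; 188 MB remain.
Put 199 MB in memory block 6; 313 MB remain.
Put 461 MB in memory block 7; 51 MB remain.
Put 177 MB in memory block 5; 11 MB remain.
Put 351 MB in memory block 8; 161 MB remain.
Put 216 MB in memory block 6; 97 MB remain.
Put 400 MB in memory block 9; 112 MB remain.
Put 314 MB in memory block 10; 198 MB remain.
Put 426 MB in memory block 11; 86 MB remain.
Put 97 MB in memory block 6; 0 MB remain.
Put 69 MB in memory block 11; 17 MB remain.
Put 378 MB in memory block 12; 134 MB remain.
12 memory blocks × 512 MB = 6144 MB; used 5018 MB; unused 1126 MB.

1126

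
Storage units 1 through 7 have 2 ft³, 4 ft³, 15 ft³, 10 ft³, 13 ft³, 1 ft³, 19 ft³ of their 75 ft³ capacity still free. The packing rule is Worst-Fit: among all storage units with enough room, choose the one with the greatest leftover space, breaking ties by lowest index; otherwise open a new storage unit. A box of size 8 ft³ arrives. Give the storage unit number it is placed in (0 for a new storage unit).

7

Storage units with room: storage unit 3 (15 ft³), storage unit 4 (10 ft³), storage unit 5 (13 ft³), storage unit 7 (19 ft³).
Most room is storage unit 7 with 19 ft³ free.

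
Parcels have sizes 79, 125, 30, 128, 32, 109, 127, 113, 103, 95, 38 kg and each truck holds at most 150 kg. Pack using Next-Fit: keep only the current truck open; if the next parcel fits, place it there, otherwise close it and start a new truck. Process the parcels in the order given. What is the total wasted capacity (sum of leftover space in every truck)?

Put 79 kg in truck 1; 71 kg remain.
Put 125 kg in truck 2; 25 kg remain.
Put 30 kg in truck 3; 120 kg remain.
Put 128 kg in truck 4; 22 kg remain.
Put 32 kg in truck 5; 118 kg remain.
Put 109 kg in truck 5; 9 kg remain.
Put 127 kg in truck 6; 23 kg remain.
Put 113 kg in truck 7; 37 kg remain.
Put 103 kg in truck 8; 47 kg remain.
Put 95 kg in truck 9; 55 kg remain.
Put 38 kg in truck 9; 17 kg remain.
9 trucks × 150 kg = 1350 kg; used 979 kg; unused 371 kg.

371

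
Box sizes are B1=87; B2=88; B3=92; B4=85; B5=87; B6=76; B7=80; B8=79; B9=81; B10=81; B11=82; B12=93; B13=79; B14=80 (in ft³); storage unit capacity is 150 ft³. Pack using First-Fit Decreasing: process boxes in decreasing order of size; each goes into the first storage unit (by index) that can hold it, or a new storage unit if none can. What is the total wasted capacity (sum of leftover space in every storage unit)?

Sorted descending: 93, 92, 88, 87, 87, 85, 82, 81, 81, 80, 80, 79, 79, 76.
storage unit 1: place 93 ft³, 57 ft³ left
storage unit 2: place 92 ft³, 58 ft³ left
storage unit 3: place 88 ft³, 62 ft³ left
storage unit 4: place 87 ft³, 63 ft³ left
storage unit 5: place 87 ft³, 63 ft³ left
storage unit 6: place 85 ft³, 65 ft³ left
storage unit 7: place 82 ft³, 68 ft³ left
storage unit 8: place 81 ft³, 69 ft³ left
storage unit 9: place 81 ft³, 69 ft³ left
storage unit 10: place 80 ft³, 70 ft³ left
storage unit 11: place 80 ft³, 70 ft³ left
storage unit 12: place 79 ft³, 71 ft³ left
storage unit 13: place 79 ft³, 71 ft³ left
storage unit 14: place 76 ft³, 74 ft³ left
14 storage units × 150 ft³ = 2100 ft³; used 1170 ft³; unused 930 ft³.

930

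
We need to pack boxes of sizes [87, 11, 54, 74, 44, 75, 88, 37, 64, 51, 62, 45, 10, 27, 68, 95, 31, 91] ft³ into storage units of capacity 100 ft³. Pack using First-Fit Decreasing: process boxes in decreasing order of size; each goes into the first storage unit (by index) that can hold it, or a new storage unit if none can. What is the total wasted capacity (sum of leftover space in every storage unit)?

Sorted descending: 95, 91, 88, 87, 75, 74, 68, 64, 62, 54, 51, 45, 44, 37, 31, 27, 11, 10.
Put 95 ft³ in storage unit 1; 5 ft³ remain.
Put 91 ft³ in storage unit 2; 9 ft³ remain.
Put 88 ft³ in storage unit 3; 12 ft³ remain.
Put 87 ft³ in storage unit 4; 13 ft³ remain.
Put 75 ft³ in storage unit 5; 25 ft³ remain.
Put 74 ft³ in storage unit 6; 26 ft³ remain.
Put 68 ft³ in storage unit 7; 32 ft³ remain.
Put 64 ft³ in storage unit 8; 36 ft³ remain.
Put 62 ft³ in storage unit 9; 38 ft³ remain.
Put 54 ft³ in storage unit 10; 46 ft³ remain.
Put 51 ft³ in storage unit 11; 49 ft³ remain.
Put 45 ft³ in storage unit 10; 1 ft³ remain.
Put 44 ft³ in storage unit 11; 5 ft³ remain.
Put 37 ft³ in storage unit 9; 1 ft³ remain.
Put 31 ft³ in storage unit 7; 1 ft³ remain.
Put 27 ft³ in storage unit 8; 9 ft³ remain.
Put 11 ft³ in storage unit 3; 1 ft³ remain.
Put 10 ft³ in storage unit 4; 3 ft³ remain.
11 storage units × 100 ft³ = 1100 ft³; used 1014 ft³; unused 86 ft³.

86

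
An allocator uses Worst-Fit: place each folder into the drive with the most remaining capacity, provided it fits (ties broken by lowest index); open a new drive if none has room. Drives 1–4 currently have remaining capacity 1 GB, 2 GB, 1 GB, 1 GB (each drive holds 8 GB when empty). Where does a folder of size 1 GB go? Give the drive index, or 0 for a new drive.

2

Drives with room: drive 1 (1 GB), drive 2 (2 GB), drive 3 (1 GB), drive 4 (1 GB).
Most room is drive 2 with 2 GB free.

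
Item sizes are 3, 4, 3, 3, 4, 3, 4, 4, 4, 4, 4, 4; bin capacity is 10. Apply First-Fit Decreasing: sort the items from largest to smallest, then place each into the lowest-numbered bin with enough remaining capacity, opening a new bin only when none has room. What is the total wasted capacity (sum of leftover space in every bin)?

Sorted descending: 4, 4, 4, 4, 4, 4, 4, 4, 3, 3, 3, 3.
bin 1: place 4, 6 left
bin 1: place 4, 2 left
bin 2: place 4, 6 left
bin 2: place 4, 2 left
bin 3: place 4, 6 left
bin 3: place 4, 2 left
bin 4: place 4, 6 left
bin 4: place 4, 2 left
bin 5: place 3, 7 left
bin 5: place 3, 4 left
bin 5: place 3, 1 left
bin 6: place 3, 7 left
6 bins × 10 = 60; used 44; unused 16.

16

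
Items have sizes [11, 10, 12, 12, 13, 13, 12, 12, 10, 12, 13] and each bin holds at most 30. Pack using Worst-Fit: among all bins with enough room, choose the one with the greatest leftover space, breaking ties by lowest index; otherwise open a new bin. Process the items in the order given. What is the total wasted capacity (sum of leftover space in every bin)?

50

bin 1: place 11, 19 left
bin 1: place 10, 9 left
bin 2: place 12, 18 left
bin 2: place 12, 6 left
bin 3: place 13, 17 left
bin 3: place 13, 4 left
bin 4: place 12, 18 left
bin 4: place 12, 6 left
bin 5: place 10, 20 left
bin 5: place 12, 8 left
bin 6: place 13, 17 left
6 bins × 30 = 180; used 130; unused 50.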